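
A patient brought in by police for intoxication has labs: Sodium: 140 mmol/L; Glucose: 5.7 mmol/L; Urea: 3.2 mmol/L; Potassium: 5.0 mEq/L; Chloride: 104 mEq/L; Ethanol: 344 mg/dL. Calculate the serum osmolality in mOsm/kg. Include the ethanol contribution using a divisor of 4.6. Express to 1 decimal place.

363.7 mOsm/kg

Calculated osmolality = 2·Na + glucose + urea + ethanol/4.6
= 2·140 + 5.7 + 3.2 + 344/4.6
= 280 + 5.70 + 3.20 + 74.78
= 363.68 mOsm/kg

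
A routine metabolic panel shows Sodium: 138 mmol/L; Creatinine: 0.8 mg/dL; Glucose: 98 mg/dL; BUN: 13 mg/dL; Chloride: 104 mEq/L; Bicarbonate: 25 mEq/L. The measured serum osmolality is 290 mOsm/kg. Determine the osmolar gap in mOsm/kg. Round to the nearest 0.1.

Calculated osmolality = 2·Na + glucose/18 + BUN/2.8
= 2·138 + 98/18 + 13/2.8
= 276 + 5.44 + 4.64
= 286.08 mOsm/kg ≈ 286.1 mOsm/kg
Osmolar gap = measured − calculated = 290 − 286.1 = 3.9 mOsm/kg

3.9 mOsm/kg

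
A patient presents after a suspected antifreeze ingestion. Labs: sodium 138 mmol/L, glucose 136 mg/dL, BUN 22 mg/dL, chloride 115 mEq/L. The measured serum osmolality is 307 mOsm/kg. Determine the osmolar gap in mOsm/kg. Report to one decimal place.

Calculated osmolality = 2·Na + glucose/18 + BUN/2.8
= 2·138 + 136/18 + 22/2.8
= 276 + 7.56 + 7.86
= 291.42 mOsm/kg ≈ 291.4 mOsm/kg
Osmolar gap = measured − calculated = 307 − 291.4 = 15.6 mOsm/kg

15.6 mOsm/kg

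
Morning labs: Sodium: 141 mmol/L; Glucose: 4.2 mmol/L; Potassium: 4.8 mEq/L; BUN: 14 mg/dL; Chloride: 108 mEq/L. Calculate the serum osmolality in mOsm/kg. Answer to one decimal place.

Calculated osmolality = 2·Na + glucose + BUN/2.8
= 2·141 + 4.2 + 14/2.8
= 282 + 4.20 + 5
= 291.2 mOsm/kg

291.2 mOsm/kg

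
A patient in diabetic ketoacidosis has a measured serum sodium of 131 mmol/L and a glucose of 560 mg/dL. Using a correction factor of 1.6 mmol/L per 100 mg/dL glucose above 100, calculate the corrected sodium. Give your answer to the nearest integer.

Corrected Na = measured Na + 1.6 · (glucose − 100)/100
= 131 + 1.6 · (560 − 100)/100
= 131 + 7.4
= 138.4 mmol/L

138 mmol/L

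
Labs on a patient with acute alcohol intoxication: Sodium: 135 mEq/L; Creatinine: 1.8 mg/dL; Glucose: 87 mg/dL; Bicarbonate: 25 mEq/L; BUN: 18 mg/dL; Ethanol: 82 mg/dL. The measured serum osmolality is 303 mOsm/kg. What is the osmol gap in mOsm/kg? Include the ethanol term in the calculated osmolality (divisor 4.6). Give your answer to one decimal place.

Calculated osmolality = 2·Na + glucose/18 + BUN/2.8 + ethanol/4.6
= 2·135 + 87/18 + 18/2.8 + 82/4.6
= 270 + 4.83 + 6.43 + 17.83
= 299.09 mOsm/kg ≈ 299.1 mOsm/kg
Osmolar gap = measured − calculated = 303 − 299.1 = 3.9 mOsm/kg

3.9 mOsm/kg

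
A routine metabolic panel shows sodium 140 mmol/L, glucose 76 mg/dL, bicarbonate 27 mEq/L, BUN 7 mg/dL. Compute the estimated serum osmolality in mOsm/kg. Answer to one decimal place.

Calculated osmolality = 2·Na + glucose/18 + BUN/2.8
= 2·140 + 76/18 + 7/2.8
= 280 + 4.22 + 2.50
= 286.72 mOsm/kg

286.7 mOsm/kg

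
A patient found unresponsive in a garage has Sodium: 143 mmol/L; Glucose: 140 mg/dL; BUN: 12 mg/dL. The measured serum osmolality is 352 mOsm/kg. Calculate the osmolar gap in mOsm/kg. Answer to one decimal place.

Calculated osmolality = 2·Na + glucose/18 + BUN/2.8
= 2·143 + 140/18 + 12/2.8
= 286 + 7.78 + 4.29
= 298.07 mOsm/kg ≈ 298.1 mOsm/kg
Osmolar gap = measured − calculated = 352 − 298.1 = 53.9 mOsm/kg

53.9 mOsm/kg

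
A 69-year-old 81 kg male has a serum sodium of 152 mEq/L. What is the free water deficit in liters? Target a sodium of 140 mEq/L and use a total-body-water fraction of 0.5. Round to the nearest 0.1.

TBW = 0.5 · 81 = 40.5 L
Free water deficit = TBW · (Na/140 − 1)
= 40.5 · (152/140 − 1)
= 40.5 · 0.0857
= 3.47 L

3.5 L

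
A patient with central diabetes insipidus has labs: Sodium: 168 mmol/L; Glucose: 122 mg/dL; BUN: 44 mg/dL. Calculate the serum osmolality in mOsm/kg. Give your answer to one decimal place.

358.5 mOsm/kg

Calculated osmolality = 2·Na + glucose/18 + BUN/2.8
= 2·168 + 122/18 + 44/2.8
= 336 + 6.78 + 15.71
= 358.49 mOsm/kg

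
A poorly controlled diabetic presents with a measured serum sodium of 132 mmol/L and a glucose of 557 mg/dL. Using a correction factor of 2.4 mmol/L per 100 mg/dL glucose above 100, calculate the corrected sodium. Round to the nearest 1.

Corrected Na = measured Na + 2.4 · (glucose − 100)/100
= 132 + 2.4 · (557 − 100)/100
= 132 + 11
= 143 mmol/L

143 mmol/L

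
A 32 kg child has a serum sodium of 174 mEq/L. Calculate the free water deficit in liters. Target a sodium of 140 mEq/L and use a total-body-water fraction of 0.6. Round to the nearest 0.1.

TBW = 0.6 · 32 = 19.2 L
Free water deficit = TBW · (Na/140 − 1)
= 19.2 · (174/140 − 1)
= 19.2 · 0.2429
= 4.66 L

4.7 L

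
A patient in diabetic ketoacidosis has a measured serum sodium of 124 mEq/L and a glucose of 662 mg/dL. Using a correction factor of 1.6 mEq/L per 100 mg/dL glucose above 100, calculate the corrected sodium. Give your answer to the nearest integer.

Corrected Na = measured Na + 1.6 · (glucose − 100)/100
= 124 + 1.6 · (662 − 100)/100
= 124 + 9
= 133 mEq/L

133 mEq/L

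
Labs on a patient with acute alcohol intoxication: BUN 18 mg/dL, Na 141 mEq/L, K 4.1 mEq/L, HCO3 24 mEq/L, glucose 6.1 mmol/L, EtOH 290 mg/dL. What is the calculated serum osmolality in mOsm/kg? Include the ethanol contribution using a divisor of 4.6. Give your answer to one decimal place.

Calculated osmolality = 2·Na + glucose + BUN/2.8 + ethanol/4.6
= 2·141 + 6.1 + 18/2.8 + 290/4.6
= 282 + 6.10 + 6.43 + 63.04
= 357.57 mOsm/kg

357.6 mOsm/kg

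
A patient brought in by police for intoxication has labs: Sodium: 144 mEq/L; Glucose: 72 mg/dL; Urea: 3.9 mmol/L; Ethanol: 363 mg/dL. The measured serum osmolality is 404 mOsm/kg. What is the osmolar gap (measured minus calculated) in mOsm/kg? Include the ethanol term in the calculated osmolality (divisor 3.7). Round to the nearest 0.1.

10.0 mOsm/kg

Calculated osmolality = 2·Na + glucose/18 + urea + ethanol/3.7
= 2·144 + 72/18 + 3.9 + 363/3.7
= 288 + 4 + 3.90 + 98.11
= 394.01 mOsm/kg ≈ 394.0 mOsm/kg
Osmolar gap = measured − calculated = 404 − 394.0 = 10.0 mOsm/kg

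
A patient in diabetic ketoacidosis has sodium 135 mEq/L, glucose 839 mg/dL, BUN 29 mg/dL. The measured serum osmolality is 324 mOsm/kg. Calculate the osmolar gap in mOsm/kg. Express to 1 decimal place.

-3.0 mOsm/kg

Calculated osmolality = 2·Na + glucose/18 + BUN/2.8
= 2·135 + 839/18 + 29/2.8
= 270 + 46.61 + 10.36
= 326.97 mOsm/kg ≈ 327.0 mOsm/kg
Osmolar gap = measured − calculated = 324 − 327.0 = -3.0 mOsm/kg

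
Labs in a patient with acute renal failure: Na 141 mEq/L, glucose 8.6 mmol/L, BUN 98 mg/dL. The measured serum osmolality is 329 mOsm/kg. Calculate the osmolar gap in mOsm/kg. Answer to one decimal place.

Calculated osmolality = 2·Na + glucose + BUN/2.8
= 2·141 + 8.6 + 98/2.8
= 282 + 8.60 + 35
= 325.6 mOsm/kg ≈ 325.6 mOsm/kg
Osmolar gap = measured − calculated = 329 − 325.6 = 3.4 mOsm/kg

3.4 mOsm/kg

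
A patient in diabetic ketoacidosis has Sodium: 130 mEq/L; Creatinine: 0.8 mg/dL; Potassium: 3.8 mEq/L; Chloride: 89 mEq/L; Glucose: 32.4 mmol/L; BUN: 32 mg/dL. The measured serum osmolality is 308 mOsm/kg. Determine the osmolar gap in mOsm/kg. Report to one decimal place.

4.2 mOsm/kg

Calculated osmolality = 2·Na + glucose + BUN/2.8
= 2·130 + 32.4 + 32/2.8
= 260 + 32.40 + 11.43
= 303.83 mOsm/kg ≈ 303.8 mOsm/kg
Osmolar gap = measured − calculated = 308 − 303.8 = 4.2 mOsm/kg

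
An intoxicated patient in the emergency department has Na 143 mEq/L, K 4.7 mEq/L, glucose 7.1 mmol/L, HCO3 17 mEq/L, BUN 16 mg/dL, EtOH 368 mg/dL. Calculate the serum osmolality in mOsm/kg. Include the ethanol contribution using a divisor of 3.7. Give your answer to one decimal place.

398.3 mOsm/kg

Calculated osmolality = 2·Na + glucose + BUN/2.8 + ethanol/3.7
= 2·143 + 7.1 + 16/2.8 + 368/3.7
= 286 + 7.10 + 5.71 + 99.46
= 398.27 mOsm/kg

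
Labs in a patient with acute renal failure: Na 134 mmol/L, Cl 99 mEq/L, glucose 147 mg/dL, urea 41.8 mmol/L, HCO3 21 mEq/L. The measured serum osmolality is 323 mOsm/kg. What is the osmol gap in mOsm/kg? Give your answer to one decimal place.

Calculated osmolality = 2·Na + glucose/18 + urea
= 2·134 + 147/18 + 41.8
= 268 + 8.17 + 41.80
= 317.97 mOsm/kg ≈ 318.0 mOsm/kg
Osmolar gap = measured − calculated = 323 − 318.0 = 5.0 mOsm/kg

5.0 mOsm/kg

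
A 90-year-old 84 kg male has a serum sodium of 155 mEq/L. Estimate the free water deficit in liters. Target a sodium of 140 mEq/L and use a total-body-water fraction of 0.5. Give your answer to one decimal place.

TBW = 0.5 · 84 = 42 L
Free water deficit = TBW · (Na/140 − 1)
= 42 · (155/140 − 1)
= 42 · 0.1071
= 4.5 L

4.5 L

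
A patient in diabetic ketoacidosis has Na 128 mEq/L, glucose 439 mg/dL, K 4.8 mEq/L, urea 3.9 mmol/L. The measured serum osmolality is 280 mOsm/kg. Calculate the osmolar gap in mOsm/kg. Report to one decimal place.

-4.3 mOsm/kg

Calculated osmolality = 2·Na + glucose/18 + urea
= 2·128 + 439/18 + 3.9
= 256 + 24.39 + 3.90
= 284.29 mOsm/kg ≈ 284.3 mOsm/kg
Osmolar gap = measured − calculated = 280 − 284.3 = -4.3 mOsm/kg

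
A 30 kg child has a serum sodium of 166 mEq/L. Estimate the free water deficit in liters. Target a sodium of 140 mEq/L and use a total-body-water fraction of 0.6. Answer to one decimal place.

3.3 L

TBW = 0.6 · 30 = 18 L
Free water deficit = TBW · (Na/140 − 1)
= 18 · (166/140 − 1)
= 18 · 0.1857
= 3.34 L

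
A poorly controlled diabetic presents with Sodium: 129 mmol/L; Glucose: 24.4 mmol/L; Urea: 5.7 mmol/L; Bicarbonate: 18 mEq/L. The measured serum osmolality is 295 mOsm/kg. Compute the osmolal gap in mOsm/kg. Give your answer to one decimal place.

6.9 mOsm/kg

Calculated osmolality = 2·Na + glucose + urea
= 2·129 + 24.4 + 5.7
= 258 + 24.40 + 5.70
= 288.1 mOsm/kg ≈ 288.1 mOsm/kg
Osmolar gap = measured − calculated = 295 − 288.1 = 6.9 mOsm/kg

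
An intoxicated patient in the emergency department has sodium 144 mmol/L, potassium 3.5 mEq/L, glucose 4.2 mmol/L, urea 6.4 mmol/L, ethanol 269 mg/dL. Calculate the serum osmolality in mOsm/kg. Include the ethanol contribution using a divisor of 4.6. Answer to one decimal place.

Calculated osmolality = 2·Na + glucose + urea + ethanol/4.6
= 2·144 + 4.2 + 6.4 + 269/4.6
= 288 + 4.20 + 6.40 + 58.48
= 357.08 mOsm/kg

357.1 mOsm/kg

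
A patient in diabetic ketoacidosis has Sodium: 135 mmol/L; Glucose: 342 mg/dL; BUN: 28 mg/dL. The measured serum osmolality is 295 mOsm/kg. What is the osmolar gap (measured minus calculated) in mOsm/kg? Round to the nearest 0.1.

-4.0 mOsm/kg

Calculated osmolality = 2·Na + glucose/18 + BUN/2.8
= 2·135 + 342/18 + 28/2.8
= 270 + 19 + 10
= 299 mOsm/kg ≈ 299.0 mOsm/kg
Osmolar gap = measured − calculated = 295 − 299.0 = -4.0 mOsm/kg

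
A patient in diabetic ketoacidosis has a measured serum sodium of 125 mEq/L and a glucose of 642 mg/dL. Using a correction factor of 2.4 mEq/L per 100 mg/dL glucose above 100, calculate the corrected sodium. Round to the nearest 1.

138 mEq/L

Corrected Na = measured Na + 2.4 · (glucose − 100)/100
= 125 + 2.4 · (642 − 100)/100
= 125 + 13
= 138 mEq/L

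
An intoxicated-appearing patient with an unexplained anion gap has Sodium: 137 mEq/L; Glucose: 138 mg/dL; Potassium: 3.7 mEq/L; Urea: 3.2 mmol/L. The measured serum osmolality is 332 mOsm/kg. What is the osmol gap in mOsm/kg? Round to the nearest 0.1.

47.1 mOsm/kg

Calculated osmolality = 2·Na + glucose/18 + urea
= 2·137 + 138/18 + 3.2
= 274 + 7.67 + 3.20
= 284.87 mOsm/kg ≈ 284.9 mOsm/kg
Osmolar gap = measured − calculated = 332 − 284.9 = 47.1 mOsm/kg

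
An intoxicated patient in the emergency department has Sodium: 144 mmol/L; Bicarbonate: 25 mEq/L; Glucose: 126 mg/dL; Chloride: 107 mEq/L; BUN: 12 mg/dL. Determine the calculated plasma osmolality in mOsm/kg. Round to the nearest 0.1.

Calculated osmolality = 2·Na + glucose/18 + BUN/2.8
= 2·144 + 126/18 + 12/2.8
= 288 + 7 + 4.29
= 299.29 mOsm/kg

299.3 mOsm/kg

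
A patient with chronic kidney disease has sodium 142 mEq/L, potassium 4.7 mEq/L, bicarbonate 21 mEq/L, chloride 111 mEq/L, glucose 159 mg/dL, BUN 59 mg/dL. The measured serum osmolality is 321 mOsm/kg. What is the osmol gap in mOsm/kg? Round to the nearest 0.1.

7.1 mOsm/kg

Calculated osmolality = 2·Na + glucose/18 + BUN/2.8
= 2·142 + 159/18 + 59/2.8
= 284 + 8.83 + 21.07
= 313.9 mOsm/kg ≈ 313.9 mOsm/kg
Osmolar gap = measured − calculated = 321 − 313.9 = 7.1 mOsm/kg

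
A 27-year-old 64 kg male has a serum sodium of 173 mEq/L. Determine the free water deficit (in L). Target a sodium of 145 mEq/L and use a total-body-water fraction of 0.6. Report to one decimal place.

7.4 L

TBW = 0.6 · 64 = 38.4 L
Free water deficit = TBW · (Na/145 − 1)
= 38.4 · (173/145 − 1)
= 38.4 · 0.1931
= 7.42 L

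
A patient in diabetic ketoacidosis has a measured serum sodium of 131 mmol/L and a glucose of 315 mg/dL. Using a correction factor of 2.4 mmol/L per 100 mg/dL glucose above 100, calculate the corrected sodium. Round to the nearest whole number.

136 mmol/L

Corrected Na = measured Na + 2.4 · (glucose − 100)/100
= 131 + 2.4 · (315 − 100)/100
= 131 + 5.2
= 136.2 mmol/L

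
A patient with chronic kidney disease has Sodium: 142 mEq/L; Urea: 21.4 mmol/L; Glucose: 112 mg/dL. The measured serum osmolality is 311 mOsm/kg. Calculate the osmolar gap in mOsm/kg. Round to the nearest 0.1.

Calculated osmolality = 2·Na + glucose/18 + urea
= 2·142 + 112/18 + 21.4
= 284 + 6.22 + 21.40
= 311.62 mOsm/kg ≈ 311.6 mOsm/kg
Osmolar gap = measured − calculated = 311 − 311.6 = -0.6 mOsm/kg

-0.6 mOsm/kg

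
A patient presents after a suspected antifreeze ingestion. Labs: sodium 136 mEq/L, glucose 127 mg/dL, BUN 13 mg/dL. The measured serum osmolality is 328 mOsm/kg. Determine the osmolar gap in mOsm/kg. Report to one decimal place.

44.3 mOsm/kg

Calculated osmolality = 2·Na + glucose/18 + BUN/2.8
= 2·136 + 127/18 + 13/2.8
= 272 + 7.06 + 4.64
= 283.7 mOsm/kg ≈ 283.7 mOsm/kg
Osmolar gap = measured − calculated = 328 − 283.7 = 44.3 mOsm/kg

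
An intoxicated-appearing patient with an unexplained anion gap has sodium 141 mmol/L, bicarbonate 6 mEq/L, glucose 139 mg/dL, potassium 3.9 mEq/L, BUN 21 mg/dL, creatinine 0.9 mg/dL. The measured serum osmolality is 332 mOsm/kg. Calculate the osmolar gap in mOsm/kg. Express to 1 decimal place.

34.8 mOsm/kg

Calculated osmolality = 2·Na + glucose/18 + BUN/2.8
= 2·141 + 139/18 + 21/2.8
= 282 + 7.72 + 7.50
= 297.22 mOsm/kg ≈ 297.2 mOsm/kg
Osmolar gap = measured − calculated = 332 − 297.2 = 34.8 mOsm/kg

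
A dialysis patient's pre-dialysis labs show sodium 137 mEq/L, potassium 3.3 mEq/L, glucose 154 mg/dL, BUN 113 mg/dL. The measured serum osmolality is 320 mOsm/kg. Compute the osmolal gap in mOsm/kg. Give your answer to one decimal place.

-2.9 mOsm/kg

Calculated osmolality = 2·Na + glucose/18 + BUN/2.8
= 2·137 + 154/18 + 113/2.8
= 274 + 8.56 + 40.36
= 322.92 mOsm/kg ≈ 322.9 mOsm/kg
Osmolar gap = measured − calculated = 320 − 322.9 = -2.9 mOsm/kg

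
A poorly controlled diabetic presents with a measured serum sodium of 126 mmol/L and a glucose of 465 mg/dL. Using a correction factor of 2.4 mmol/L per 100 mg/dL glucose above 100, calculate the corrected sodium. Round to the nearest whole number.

135 mmol/L

Corrected Na = measured Na + 2.4 · (glucose − 100)/100
= 126 + 2.4 · (465 − 100)/100
= 126 + 8.8
= 134.8 mmol/L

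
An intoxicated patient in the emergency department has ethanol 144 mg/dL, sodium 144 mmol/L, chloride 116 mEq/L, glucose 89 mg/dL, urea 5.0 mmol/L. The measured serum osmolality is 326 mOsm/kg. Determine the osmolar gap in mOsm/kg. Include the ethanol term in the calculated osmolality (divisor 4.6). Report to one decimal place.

-3.2 mOsm/kg

Calculated osmolality = 2·Na + glucose/18 + urea + ethanol/4.6
= 2·144 + 89/18 + 5 + 144/4.6
= 288 + 4.94 + 5 + 31.30
= 329.24 mOsm/kg ≈ 329.2 mOsm/kg
Osmolar gap = measured − calculated = 326 − 329.2 = -3.2 mOsm/kg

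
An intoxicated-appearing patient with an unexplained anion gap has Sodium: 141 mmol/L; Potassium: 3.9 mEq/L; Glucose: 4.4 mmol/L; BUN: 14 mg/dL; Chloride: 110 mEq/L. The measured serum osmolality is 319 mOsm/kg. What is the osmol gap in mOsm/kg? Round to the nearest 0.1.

27.6 mOsm/kg

Calculated osmolality = 2·Na + glucose + BUN/2.8
= 2·141 + 4.4 + 14/2.8
= 282 + 4.40 + 5
= 291.4 mOsm/kg ≈ 291.4 mOsm/kg
Osmolar gap = measured − calculated = 319 − 291.4 = 27.6 mOsm/kg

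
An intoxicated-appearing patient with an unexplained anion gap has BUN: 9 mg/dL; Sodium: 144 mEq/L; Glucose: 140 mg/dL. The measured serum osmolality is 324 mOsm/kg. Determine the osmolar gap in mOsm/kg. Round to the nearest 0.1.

Calculated osmolality = 2·Na + glucose/18 + BUN/2.8
= 2·144 + 140/18 + 9/2.8
= 288 + 7.78 + 3.21
= 298.99 mOsm/kg ≈ 299.0 mOsm/kg
Osmolar gap = measured − calculated = 324 − 299.0 = 25.0 mOsm/kg

25.0 mOsm/kg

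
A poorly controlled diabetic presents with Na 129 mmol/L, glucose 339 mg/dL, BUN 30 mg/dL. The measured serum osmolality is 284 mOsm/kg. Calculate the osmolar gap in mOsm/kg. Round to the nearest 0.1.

-3.5 mOsm/kg

Calculated osmolality = 2·Na + glucose/18 + BUN/2.8
= 2·129 + 339/18 + 30/2.8
= 258 + 18.83 + 10.71
= 287.54 mOsm/kg ≈ 287.5 mOsm/kg
Osmolar gap = measured − calculated = 284 − 287.5 = -3.5 mOsm/kg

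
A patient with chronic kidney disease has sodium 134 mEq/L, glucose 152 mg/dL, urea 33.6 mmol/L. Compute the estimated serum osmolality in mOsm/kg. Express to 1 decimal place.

310.0 mOsm/kg

Calculated osmolality = 2·Na + glucose/18 + urea
= 2·134 + 152/18 + 33.6
= 268 + 8.44 + 33.60
= 310.04 mOsm/kg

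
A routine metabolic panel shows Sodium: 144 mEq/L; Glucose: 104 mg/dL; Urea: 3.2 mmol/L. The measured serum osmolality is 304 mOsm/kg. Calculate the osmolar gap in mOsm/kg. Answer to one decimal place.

7.0 mOsm/kg

Calculated osmolality = 2·Na + glucose/18 + urea
= 2·144 + 104/18 + 3.2
= 288 + 5.78 + 3.20
= 296.98 mOsm/kg ≈ 297.0 mOsm/kg
Osmolar gap = measured − calculated = 304 − 297.0 = 7.0 mOsm/kg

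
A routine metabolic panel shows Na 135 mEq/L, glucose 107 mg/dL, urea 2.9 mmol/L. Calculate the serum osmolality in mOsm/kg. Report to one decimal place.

278.8 mOsm/kg

Calculated osmolality = 2·Na + glucose/18 + urea
= 2·135 + 107/18 + 2.9
= 270 + 5.94 + 2.90
= 278.84 mOsm/kg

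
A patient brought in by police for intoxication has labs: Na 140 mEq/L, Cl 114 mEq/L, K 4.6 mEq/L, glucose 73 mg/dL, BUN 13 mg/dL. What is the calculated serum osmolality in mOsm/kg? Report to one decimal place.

Calculated osmolality = 2·Na + glucose/18 + BUN/2.8
= 2·140 + 73/18 + 13/2.8
= 280 + 4.06 + 4.64
= 288.7 mOsm/kg

288.7 mOsm/kg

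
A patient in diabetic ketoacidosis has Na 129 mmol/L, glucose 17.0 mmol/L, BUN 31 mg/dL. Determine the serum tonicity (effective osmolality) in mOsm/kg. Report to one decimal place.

275.0 mOsm/kg

Effective osmolality excludes urea (freely permeant across cell membranes):
2·Na + glucose
= 2·129 + 17
= 258 + 17
= 275 mOsm/kg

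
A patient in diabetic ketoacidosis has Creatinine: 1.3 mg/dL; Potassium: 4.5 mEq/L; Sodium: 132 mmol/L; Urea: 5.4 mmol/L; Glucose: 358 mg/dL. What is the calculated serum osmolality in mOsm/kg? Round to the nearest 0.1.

289.3 mOsm/kg

Calculated osmolality = 2·Na + glucose/18 + urea
= 2·132 + 358/18 + 5.4
= 264 + 19.89 + 5.40
= 289.29 mOsm/kg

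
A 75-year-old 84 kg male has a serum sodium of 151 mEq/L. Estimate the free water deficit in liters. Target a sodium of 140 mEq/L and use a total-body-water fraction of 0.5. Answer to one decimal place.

TBW = 0.5 · 84 = 42 L
Free water deficit = TBW · (Na/140 − 1)
= 42 · (151/140 − 1)
= 42 · 0.0786
= 3.3 L

3.3 L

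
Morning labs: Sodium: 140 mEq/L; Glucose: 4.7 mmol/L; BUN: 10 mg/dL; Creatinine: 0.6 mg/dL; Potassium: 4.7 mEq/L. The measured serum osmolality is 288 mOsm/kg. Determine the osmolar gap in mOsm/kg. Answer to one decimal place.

-0.3 mOsm/kg

Calculated osmolality = 2·Na + glucose + BUN/2.8
= 2·140 + 4.7 + 10/2.8
= 280 + 4.70 + 3.57
= 288.27 mOsm/kg ≈ 288.3 mOsm/kg
Osmolar gap = measured − calculated = 288 − 288.3 = -0.3 mOsm/kg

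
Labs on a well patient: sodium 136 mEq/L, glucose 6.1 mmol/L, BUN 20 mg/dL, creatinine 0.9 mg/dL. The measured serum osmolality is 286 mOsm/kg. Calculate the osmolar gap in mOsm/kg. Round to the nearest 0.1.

Calculated osmolality = 2·Na + glucose + BUN/2.8
= 2·136 + 6.1 + 20/2.8
= 272 + 6.10 + 7.14
= 285.24 mOsm/kg ≈ 285.2 mOsm/kg
Osmolar gap = measured − calculated = 286 − 285.2 = 0.8 mOsm/kg

0.8 mOsm/kg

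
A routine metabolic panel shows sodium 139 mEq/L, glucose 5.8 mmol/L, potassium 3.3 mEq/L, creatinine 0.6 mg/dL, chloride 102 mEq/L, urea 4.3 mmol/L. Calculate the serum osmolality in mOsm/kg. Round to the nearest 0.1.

288.1 mOsm/kg

Calculated osmolality = 2·Na + glucose + urea
= 2·139 + 5.8 + 4.3
= 278 + 5.80 + 4.30
= 288.1 mOsm/kg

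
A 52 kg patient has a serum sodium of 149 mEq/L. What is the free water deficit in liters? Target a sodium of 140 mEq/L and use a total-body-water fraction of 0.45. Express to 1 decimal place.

1.5 L

TBW = 0.45 · 52 = 23.4 L
Free water deficit = TBW · (Na/140 − 1)
= 23.4 · (149/140 − 1)
= 23.4 · 0.0643
= 1.5 L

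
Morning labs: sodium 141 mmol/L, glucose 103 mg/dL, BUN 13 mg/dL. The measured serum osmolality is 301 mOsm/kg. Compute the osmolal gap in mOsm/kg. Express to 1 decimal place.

Calculated osmolality = 2·Na + glucose/18 + BUN/2.8
= 2·141 + 103/18 + 13/2.8
= 282 + 5.72 + 4.64
= 292.36 mOsm/kg ≈ 292.4 mOsm/kg
Osmolar gap = measured − calculated = 301 − 292.4 = 8.6 mOsm/kg

8.6 mOsm/kg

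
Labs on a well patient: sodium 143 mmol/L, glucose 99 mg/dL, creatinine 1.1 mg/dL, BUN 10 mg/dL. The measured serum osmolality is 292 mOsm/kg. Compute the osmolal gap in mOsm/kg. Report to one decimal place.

-3.1 mOsm/kg

Calculated osmolality = 2·Na + glucose/18 + BUN/2.8
= 2·143 + 99/18 + 10/2.8
= 286 + 5.50 + 3.57
= 295.07 mOsm/kg ≈ 295.1 mOsm/kg
Osmolar gap = measured − calculated = 292 − 295.1 = -3.1 mOsm/kg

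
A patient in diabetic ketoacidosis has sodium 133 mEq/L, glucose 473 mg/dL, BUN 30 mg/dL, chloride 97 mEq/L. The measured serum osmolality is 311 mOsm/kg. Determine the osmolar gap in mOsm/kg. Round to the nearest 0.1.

8.0 mOsm/kg

Calculated osmolality = 2·Na + glucose/18 + BUN/2.8
= 2·133 + 473/18 + 30/2.8
= 266 + 26.28 + 10.71
= 302.99 mOsm/kg ≈ 303.0 mOsm/kg
Osmolar gap = measured − calculated = 311 − 303.0 = 8.0 mOsm/kg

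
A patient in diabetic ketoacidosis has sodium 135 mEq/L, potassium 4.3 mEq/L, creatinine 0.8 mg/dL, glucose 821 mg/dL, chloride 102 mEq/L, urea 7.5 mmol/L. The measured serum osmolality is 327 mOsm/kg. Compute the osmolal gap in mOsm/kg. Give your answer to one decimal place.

Calculated osmolality = 2·Na + glucose/18 + urea
= 2·135 + 821/18 + 7.5
= 270 + 45.61 + 7.50
= 323.11 mOsm/kg ≈ 323.1 mOsm/kg
Osmolar gap = measured − calculated = 327 − 323.1 = 3.9 mOsm/kg

3.9 mOsm/kg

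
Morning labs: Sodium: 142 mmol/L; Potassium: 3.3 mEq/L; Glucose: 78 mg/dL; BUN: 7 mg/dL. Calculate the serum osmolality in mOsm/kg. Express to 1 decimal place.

290.8 mOsm/kg

Calculated osmolality = 2·Na + glucose/18 + BUN/2.8
= 2·142 + 78/18 + 7/2.8
= 284 + 4.33 + 2.50
= 290.83 mOsm/kg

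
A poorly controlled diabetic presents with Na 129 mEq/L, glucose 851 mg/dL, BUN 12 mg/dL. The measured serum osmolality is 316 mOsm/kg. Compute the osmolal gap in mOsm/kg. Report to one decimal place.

6.4 mOsm/kg

Calculated osmolality = 2·Na + glucose/18 + BUN/2.8
= 2·129 + 851/18 + 12/2.8
= 258 + 47.28 + 4.29
= 309.57 mOsm/kg ≈ 309.6 mOsm/kg
Osmolar gap = measured − calculated = 316 − 309.6 = 6.4 mOsm/kg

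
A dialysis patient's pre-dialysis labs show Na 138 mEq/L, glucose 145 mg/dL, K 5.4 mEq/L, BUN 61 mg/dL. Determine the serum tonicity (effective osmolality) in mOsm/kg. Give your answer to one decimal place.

Effective osmolality excludes urea (freely permeant across cell membranes):
2·Na + glucose/18
= 2·138 + 145/18
= 276 + 8.06
= 284.06 mOsm/kg

284.1 mOsm/kg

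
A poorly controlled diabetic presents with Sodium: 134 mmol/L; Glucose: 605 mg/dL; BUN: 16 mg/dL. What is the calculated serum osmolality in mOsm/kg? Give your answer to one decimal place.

Calculated osmolality = 2·Na + glucose/18 + BUN/2.8
= 2·134 + 605/18 + 16/2.8
= 268 + 33.61 + 5.71
= 307.32 mOsm/kg

307.3 mOsm/kg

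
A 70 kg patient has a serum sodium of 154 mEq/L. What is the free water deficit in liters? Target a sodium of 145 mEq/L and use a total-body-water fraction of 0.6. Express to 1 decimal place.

2.6 L

TBW = 0.6 · 70 = 42 L
Free water deficit = TBW · (Na/145 − 1)
= 42 · (154/145 − 1)
= 42 · 0.0621
= 2.61 L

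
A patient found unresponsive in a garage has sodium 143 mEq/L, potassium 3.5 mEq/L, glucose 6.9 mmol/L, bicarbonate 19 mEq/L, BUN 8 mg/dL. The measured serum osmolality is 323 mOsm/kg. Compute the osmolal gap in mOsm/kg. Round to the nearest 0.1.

27.2 mOsm/kg

Calculated osmolality = 2·Na + glucose + BUN/2.8
= 2·143 + 6.9 + 8/2.8
= 286 + 6.90 + 2.86
= 295.76 mOsm/kg ≈ 295.8 mOsm/kg
Osmolar gap = measured − calculated = 323 − 295.8 = 27.2 mOsm/kg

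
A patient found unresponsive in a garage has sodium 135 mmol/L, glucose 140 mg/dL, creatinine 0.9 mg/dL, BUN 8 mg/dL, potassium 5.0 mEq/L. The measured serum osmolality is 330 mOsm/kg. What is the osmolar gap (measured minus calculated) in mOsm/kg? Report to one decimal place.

49.4 mOsm/kg

Calculated osmolality = 2·Na + glucose/18 + BUN/2.8
= 2·135 + 140/18 + 8/2.8
= 270 + 7.78 + 2.86
= 280.64 mOsm/kg ≈ 280.6 mOsm/kg
Osmolar gap = measured − calculated = 330 − 280.6 = 49.4 mOsm/kg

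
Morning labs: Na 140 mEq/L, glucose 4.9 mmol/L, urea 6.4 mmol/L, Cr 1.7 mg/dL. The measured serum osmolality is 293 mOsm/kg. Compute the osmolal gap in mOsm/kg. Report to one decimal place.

Calculated osmolality = 2·Na + glucose + urea
= 2·140 + 4.9 + 6.4
= 280 + 4.90 + 6.40
= 291.3 mOsm/kg ≈ 291.3 mOsm/kg
Osmolar gap = measured − calculated = 293 − 291.3 = 1.7 mOsm/kg

1.7 mOsm/kg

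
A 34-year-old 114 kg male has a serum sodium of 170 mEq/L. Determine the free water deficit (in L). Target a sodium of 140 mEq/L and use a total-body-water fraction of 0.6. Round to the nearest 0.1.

TBW = 0.6 · 114 = 68.4 L
Free water deficit = TBW · (Na/140 − 1)
= 68.4 · (170/140 − 1)
= 68.4 · 0.2143
= 14.66 L

14.7 L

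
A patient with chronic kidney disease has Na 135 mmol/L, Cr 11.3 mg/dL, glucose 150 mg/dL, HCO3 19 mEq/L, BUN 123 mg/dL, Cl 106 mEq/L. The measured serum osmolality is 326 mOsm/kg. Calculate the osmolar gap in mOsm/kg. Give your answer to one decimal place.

Calculated osmolality = 2·Na + glucose/18 + BUN/2.8
= 2·135 + 150/18 + 123/2.8
= 270 + 8.33 + 43.93
= 322.26 mOsm/kg ≈ 322.3 mOsm/kg
Osmolar gap = measured − calculated = 326 − 322.3 = 3.7 mOsm/kg

3.7 mOsm/kg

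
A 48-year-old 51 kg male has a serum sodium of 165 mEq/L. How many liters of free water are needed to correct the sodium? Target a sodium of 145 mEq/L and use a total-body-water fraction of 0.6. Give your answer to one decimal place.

TBW = 0.6 · 51 = 30.6 L
Free water deficit = TBW · (Na/145 − 1)
= 30.6 · (165/145 − 1)
= 30.6 · 0.1379
= 4.22 L

4.2 L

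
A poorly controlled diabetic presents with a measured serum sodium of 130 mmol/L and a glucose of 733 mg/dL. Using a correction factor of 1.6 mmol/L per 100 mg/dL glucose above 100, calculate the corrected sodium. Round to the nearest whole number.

Corrected Na = measured Na + 1.6 · (glucose − 100)/100
= 130 + 1.6 · (733 − 100)/100
= 130 + 10.1
= 140.1 mmol/L

140 mmol/L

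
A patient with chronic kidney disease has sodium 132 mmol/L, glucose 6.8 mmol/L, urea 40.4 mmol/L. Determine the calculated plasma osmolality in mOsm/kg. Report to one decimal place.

311.2 mOsm/kg

Calculated osmolality = 2·Na + glucose + urea
= 2·132 + 6.8 + 40.4
= 264 + 6.80 + 40.40
= 311.2 mOsm/kg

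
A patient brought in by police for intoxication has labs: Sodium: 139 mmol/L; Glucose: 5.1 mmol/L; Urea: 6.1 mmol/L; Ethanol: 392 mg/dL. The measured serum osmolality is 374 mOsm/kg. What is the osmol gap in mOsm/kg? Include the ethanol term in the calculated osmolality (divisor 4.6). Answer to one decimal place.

-0.4 mOsm/kg

Calculated osmolality = 2·Na + glucose + urea + ethanol/4.6
= 2·139 + 5.1 + 6.1 + 392/4.6
= 278 + 5.10 + 6.10 + 85.22
= 374.42 mOsm/kg ≈ 374.4 mOsm/kg
Osmolar gap = measured − calculated = 374 − 374.4 = -0.4 mOsm/kg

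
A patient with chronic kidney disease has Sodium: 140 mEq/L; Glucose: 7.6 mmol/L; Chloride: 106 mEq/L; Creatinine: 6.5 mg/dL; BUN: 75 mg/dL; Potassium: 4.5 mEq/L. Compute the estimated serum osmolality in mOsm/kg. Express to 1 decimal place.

314.4 mOsm/kg

Calculated osmolality = 2·Na + glucose + BUN/2.8
= 2·140 + 7.6 + 75/2.8
= 280 + 7.60 + 26.79
= 314.39 mOsm/kg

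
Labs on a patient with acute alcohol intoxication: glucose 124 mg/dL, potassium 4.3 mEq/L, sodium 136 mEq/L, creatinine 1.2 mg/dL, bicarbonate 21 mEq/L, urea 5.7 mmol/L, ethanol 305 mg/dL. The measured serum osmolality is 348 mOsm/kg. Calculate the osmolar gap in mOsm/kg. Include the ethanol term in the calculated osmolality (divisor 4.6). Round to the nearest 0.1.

-2.9 mOsm/kg

Calculated osmolality = 2·Na + glucose/18 + urea + ethanol/4.6
= 2·136 + 124/18 + 5.7 + 305/4.6
= 272 + 6.89 + 5.70 + 66.30
= 350.89 mOsm/kg ≈ 350.9 mOsm/kg
Osmolar gap = measured − calculated = 348 − 350.9 = -2.9 mOsm/kg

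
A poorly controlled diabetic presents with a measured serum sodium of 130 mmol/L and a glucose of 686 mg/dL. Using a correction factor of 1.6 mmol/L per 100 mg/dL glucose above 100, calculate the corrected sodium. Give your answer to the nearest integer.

139 mmol/L

Corrected Na = measured Na + 1.6 · (glucose − 100)/100
= 130 + 1.6 · (686 − 100)/100
= 130 + 9.4
= 139.4 mmol/L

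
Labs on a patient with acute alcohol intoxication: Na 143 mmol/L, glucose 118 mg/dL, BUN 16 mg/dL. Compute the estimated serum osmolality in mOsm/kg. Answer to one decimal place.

Calculated osmolality = 2·Na + glucose/18 + BUN/2.8
= 2·143 + 118/18 + 16/2.8
= 286 + 6.56 + 5.71
= 298.27 mOsm/kg

298.3 mOsm/kg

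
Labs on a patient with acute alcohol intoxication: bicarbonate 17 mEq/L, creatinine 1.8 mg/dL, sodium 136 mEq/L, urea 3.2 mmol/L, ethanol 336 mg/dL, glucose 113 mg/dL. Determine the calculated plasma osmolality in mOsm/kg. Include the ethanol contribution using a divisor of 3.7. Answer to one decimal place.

Calculated osmolality = 2·Na + glucose/18 + urea + ethanol/3.7
= 2·136 + 113/18 + 3.2 + 336/3.7
= 272 + 6.28 + 3.20 + 90.81
= 372.29 mOsm/kg

372.3 mOsm/kg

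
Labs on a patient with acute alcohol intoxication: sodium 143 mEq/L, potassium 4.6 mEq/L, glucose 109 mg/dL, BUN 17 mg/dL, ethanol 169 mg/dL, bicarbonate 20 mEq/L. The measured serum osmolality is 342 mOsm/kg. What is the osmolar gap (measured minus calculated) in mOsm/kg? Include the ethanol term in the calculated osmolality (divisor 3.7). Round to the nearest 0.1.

Calculated osmolality = 2·Na + glucose/18 + BUN/2.8 + ethanol/3.7
= 2·143 + 109/18 + 17/2.8 + 169/3.7
= 286 + 6.06 + 6.07 + 45.68
= 343.81 mOsm/kg ≈ 343.8 mOsm/kg
Osmolar gap = measured − calculated = 342 − 343.8 = -1.8 mOsm/kg

-1.8 mOsm/kg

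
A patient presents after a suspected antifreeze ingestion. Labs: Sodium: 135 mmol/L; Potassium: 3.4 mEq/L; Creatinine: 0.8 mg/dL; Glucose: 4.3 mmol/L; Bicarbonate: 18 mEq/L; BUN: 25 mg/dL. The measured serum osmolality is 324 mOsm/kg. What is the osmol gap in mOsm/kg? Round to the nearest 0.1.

40.8 mOsm/kg

Calculated osmolality = 2·Na + glucose + BUN/2.8
= 2·135 + 4.3 + 25/2.8
= 270 + 4.30 + 8.93
= 283.23 mOsm/kg ≈ 283.2 mOsm/kg
Osmolar gap = measured − calculated = 324 − 283.2 = 40.8 mOsm/kg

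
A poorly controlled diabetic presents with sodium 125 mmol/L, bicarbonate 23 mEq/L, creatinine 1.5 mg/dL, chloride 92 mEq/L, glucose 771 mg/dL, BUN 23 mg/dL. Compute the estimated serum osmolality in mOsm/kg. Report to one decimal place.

301.0 mOsm/kg

Calculated osmolality = 2·Na + glucose/18 + BUN/2.8
= 2·125 + 771/18 + 23/2.8
= 250 + 42.83 + 8.21
= 301.04 mOsm/kg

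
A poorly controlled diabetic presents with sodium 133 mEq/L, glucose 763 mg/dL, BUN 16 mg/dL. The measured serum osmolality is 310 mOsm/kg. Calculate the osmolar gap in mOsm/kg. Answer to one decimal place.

Calculated osmolality = 2·Na + glucose/18 + BUN/2.8
= 2·133 + 763/18 + 16/2.8
= 266 + 42.39 + 5.71
= 314.1 mOsm/kg ≈ 314.1 mOsm/kg
Osmolar gap = measured − calculated = 310 − 314.1 = -4.1 mOsm/kg

-4.1 mOsm/kg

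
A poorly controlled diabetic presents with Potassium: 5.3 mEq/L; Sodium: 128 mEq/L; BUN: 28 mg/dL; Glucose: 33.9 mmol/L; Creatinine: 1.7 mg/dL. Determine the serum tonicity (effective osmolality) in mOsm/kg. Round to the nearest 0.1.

289.9 mOsm/kg

Effective osmolality excludes urea (freely permeant across cell membranes):
2·Na + glucose
= 2·128 + 33.9
= 256 + 33.9
= 289.9 mOsm/kg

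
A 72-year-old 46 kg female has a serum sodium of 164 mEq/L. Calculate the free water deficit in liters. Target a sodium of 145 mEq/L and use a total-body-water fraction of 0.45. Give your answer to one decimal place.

TBW = 0.45 · 46 = 20.7 L
Free water deficit = TBW · (Na/145 − 1)
= 20.7 · (164/145 − 1)
= 20.7 · 0.131
= 2.71 L

2.7 L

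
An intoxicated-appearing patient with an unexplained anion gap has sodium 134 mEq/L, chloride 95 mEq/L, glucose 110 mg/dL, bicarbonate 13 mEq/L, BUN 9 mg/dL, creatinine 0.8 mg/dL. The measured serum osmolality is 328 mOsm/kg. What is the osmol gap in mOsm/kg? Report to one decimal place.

Calculated osmolality = 2·Na + glucose/18 + BUN/2.8
= 2·134 + 110/18 + 9/2.8
= 268 + 6.11 + 3.21
= 277.32 mOsm/kg ≈ 277.3 mOsm/kg
Osmolar gap = measured − calculated = 328 − 277.3 = 50.7 mOsm/kg

50.7 mOsm/kg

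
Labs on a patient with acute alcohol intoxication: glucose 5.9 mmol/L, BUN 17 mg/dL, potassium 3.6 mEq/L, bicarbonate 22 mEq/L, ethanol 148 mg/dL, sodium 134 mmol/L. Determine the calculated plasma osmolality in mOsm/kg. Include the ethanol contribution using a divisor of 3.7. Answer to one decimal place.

Calculated osmolality = 2·Na + glucose + BUN/2.8 + ethanol/3.7
= 2·134 + 5.9 + 17/2.8 + 148/3.7
= 268 + 5.90 + 6.07 + 40
= 319.97 mOsm/kg

320.0 mOsm/kg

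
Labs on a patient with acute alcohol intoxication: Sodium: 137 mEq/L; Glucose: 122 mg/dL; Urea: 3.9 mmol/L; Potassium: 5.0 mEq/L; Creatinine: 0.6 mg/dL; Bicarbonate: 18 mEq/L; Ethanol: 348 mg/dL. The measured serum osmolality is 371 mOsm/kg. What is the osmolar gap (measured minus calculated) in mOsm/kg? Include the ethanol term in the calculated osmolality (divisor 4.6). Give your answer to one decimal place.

10.7 mOsm/kg

Calculated osmolality = 2·Na + glucose/18 + urea + ethanol/4.6
= 2·137 + 122/18 + 3.9 + 348/4.6
= 274 + 6.78 + 3.90 + 75.65
= 360.33 mOsm/kg ≈ 360.3 mOsm/kg
Osmolar gap = measured − calculated = 371 − 360.3 = 10.7 mOsm/kg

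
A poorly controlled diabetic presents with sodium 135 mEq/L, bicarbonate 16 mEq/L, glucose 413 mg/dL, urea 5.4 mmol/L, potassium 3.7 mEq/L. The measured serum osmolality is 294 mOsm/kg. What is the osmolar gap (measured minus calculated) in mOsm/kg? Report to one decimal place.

Calculated osmolality = 2·Na + glucose/18 + urea
= 2·135 + 413/18 + 5.4
= 270 + 22.94 + 5.40
= 298.34 mOsm/kg ≈ 298.3 mOsm/kg
Osmolar gap = measured − calculated = 294 − 298.3 = -4.3 mOsm/kg

-4.3 mOsm/kg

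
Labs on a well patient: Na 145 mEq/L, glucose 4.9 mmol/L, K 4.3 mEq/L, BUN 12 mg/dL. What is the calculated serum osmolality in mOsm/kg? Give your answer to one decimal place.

299.2 mOsm/kg

Calculated osmolality = 2·Na + glucose + BUN/2.8
= 2·145 + 4.9 + 12/2.8
= 290 + 4.90 + 4.29
= 299.19 mOsm/kg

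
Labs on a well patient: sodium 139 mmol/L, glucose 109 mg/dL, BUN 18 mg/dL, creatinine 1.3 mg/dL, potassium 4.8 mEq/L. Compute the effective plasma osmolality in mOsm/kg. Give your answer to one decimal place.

Effective osmolality excludes urea (freely permeant across cell membranes):
2·Na + glucose/18
= 2·139 + 109/18
= 278 + 6.06
= 284.06 mOsm/kg

284.1 mOsm/kg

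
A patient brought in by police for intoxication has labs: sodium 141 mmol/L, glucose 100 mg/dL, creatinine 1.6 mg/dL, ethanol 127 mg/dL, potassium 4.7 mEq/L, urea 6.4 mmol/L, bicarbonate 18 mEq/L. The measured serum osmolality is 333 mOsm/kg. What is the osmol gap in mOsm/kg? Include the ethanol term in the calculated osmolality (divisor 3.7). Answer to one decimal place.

Calculated osmolality = 2·Na + glucose/18 + urea + ethanol/3.7
= 2·141 + 100/18 + 6.4 + 127/3.7
= 282 + 5.56 + 6.40 + 34.32
= 328.28 mOsm/kg ≈ 328.3 mOsm/kg
Osmolar gap = measured − calculated = 333 − 328.3 = 4.7 mOsm/kg

4.7 mOsm/kg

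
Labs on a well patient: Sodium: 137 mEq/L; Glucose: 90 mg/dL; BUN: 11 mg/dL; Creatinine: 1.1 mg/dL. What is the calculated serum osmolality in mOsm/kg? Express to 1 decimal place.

282.9 mOsm/kg

Calculated osmolality = 2·Na + glucose/18 + BUN/2.8
= 2·137 + 90/18 + 11/2.8
= 274 + 5 + 3.93
= 282.93 mOsm/kg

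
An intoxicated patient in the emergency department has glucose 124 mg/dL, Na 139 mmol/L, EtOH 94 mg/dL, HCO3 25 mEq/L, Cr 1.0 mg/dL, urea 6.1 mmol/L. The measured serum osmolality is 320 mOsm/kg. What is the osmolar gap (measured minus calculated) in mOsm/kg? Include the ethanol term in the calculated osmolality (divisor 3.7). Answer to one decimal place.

Calculated osmolality = 2·Na + glucose/18 + urea + ethanol/3.7
= 2·139 + 124/18 + 6.1 + 94/3.7
= 278 + 6.89 + 6.10 + 25.41
= 316.4 mOsm/kg ≈ 316.4 mOsm/kg
Osmolar gap = measured − calculated = 320 − 316.4 = 3.6 mOsm/kg

3.6 mOsm/kg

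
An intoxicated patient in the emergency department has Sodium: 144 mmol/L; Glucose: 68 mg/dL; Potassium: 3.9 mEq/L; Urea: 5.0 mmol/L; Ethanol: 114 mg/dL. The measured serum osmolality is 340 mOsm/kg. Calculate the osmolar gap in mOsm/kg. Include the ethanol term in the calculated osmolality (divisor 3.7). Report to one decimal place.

Calculated osmolality = 2·Na + glucose/18 + urea + ethanol/3.7
= 2·144 + 68/18 + 5 + 114/3.7
= 288 + 3.78 + 5 + 30.81
= 327.59 mOsm/kg ≈ 327.6 mOsm/kg
Osmolar gap = measured − calculated = 340 − 327.6 = 12.4 mOsm/kg

12.4 mOsm/kg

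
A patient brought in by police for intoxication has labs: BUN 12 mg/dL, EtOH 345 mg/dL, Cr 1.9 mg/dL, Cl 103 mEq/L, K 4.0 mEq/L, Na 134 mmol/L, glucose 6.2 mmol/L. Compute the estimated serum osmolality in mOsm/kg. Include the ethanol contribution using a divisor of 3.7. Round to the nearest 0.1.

Calculated osmolality = 2·Na + glucose + BUN/2.8 + ethanol/3.7
= 2·134 + 6.2 + 12/2.8 + 345/3.7
= 268 + 6.20 + 4.29 + 93.24
= 371.73 mOsm/kg

371.7 mOsm/kg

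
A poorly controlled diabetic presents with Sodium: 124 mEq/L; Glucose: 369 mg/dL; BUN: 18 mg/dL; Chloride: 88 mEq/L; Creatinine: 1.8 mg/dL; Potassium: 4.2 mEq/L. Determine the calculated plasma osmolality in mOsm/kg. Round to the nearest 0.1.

Calculated osmolality = 2·Na + glucose/18 + BUN/2.8
= 2·124 + 369/18 + 18/2.8
= 248 + 20.50 + 6.43
= 274.93 mOsm/kg

274.9 mOsm/kg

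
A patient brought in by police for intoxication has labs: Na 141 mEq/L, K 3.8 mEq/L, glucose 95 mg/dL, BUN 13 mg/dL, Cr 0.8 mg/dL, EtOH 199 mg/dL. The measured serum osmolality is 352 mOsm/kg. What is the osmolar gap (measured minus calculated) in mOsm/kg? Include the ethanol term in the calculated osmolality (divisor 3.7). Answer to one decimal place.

Calculated osmolality = 2·Na + glucose/18 + BUN/2.8 + ethanol/3.7
= 2·141 + 95/18 + 13/2.8 + 199/3.7
= 282 + 5.28 + 4.64 + 53.78
= 345.7 mOsm/kg ≈ 345.7 mOsm/kg
Osmolar gap = measured − calculated = 352 − 345.7 = 6.3 mOsm/kg

6.3 mOsm/kg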